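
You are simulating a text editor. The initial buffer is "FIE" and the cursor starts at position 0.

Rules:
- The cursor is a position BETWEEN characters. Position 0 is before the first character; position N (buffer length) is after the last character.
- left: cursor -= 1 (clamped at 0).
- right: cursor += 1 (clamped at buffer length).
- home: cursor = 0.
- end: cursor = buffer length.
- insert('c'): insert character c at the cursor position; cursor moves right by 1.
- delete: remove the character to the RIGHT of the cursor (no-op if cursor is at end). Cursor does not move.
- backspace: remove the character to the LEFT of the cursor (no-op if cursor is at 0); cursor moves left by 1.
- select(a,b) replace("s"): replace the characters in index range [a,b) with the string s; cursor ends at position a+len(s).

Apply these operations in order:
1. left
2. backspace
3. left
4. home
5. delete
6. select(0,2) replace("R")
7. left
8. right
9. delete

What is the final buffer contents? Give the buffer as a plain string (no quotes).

Answer: R

Derivation:
After op 1 (left): buf='FIE' cursor=0
After op 2 (backspace): buf='FIE' cursor=0
After op 3 (left): buf='FIE' cursor=0
After op 4 (home): buf='FIE' cursor=0
After op 5 (delete): buf='IE' cursor=0
After op 6 (select(0,2) replace("R")): buf='R' cursor=1
After op 7 (left): buf='R' cursor=0
After op 8 (right): buf='R' cursor=1
After op 9 (delete): buf='R' cursor=1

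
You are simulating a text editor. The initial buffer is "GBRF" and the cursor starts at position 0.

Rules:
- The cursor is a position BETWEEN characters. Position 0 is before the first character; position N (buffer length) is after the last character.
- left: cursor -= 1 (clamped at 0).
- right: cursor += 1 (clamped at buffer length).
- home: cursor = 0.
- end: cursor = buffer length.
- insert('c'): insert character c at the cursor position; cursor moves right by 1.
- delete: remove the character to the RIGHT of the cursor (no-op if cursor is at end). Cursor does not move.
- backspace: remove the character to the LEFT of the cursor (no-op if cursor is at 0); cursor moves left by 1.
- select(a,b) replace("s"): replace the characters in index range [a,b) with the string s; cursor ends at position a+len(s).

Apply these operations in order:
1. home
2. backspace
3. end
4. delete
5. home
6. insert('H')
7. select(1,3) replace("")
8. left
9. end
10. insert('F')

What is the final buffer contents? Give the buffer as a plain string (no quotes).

Answer: HRFF

Derivation:
After op 1 (home): buf='GBRF' cursor=0
After op 2 (backspace): buf='GBRF' cursor=0
After op 3 (end): buf='GBRF' cursor=4
After op 4 (delete): buf='GBRF' cursor=4
After op 5 (home): buf='GBRF' cursor=0
After op 6 (insert('H')): buf='HGBRF' cursor=1
After op 7 (select(1,3) replace("")): buf='HRF' cursor=1
After op 8 (left): buf='HRF' cursor=0
After op 9 (end): buf='HRF' cursor=3
After op 10 (insert('F')): buf='HRFF' cursor=4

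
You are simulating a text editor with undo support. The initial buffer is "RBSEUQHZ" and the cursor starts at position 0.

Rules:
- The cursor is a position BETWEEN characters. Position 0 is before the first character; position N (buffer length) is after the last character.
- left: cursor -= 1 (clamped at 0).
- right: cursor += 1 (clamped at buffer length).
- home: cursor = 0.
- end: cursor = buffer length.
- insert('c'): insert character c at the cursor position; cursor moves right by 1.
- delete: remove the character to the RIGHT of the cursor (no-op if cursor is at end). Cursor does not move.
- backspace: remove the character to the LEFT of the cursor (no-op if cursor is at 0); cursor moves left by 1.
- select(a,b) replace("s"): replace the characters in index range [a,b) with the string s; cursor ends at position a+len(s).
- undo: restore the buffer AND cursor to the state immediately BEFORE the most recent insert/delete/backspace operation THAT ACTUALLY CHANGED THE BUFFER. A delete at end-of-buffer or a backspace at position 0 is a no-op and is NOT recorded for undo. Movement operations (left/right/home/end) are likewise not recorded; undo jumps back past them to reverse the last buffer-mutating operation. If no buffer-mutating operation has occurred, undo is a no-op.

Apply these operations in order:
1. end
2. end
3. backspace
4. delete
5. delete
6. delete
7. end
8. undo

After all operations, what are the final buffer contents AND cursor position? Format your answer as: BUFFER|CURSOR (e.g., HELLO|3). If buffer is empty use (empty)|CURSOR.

Answer: RBSEUQHZ|8

Derivation:
After op 1 (end): buf='RBSEUQHZ' cursor=8
After op 2 (end): buf='RBSEUQHZ' cursor=8
After op 3 (backspace): buf='RBSEUQH' cursor=7
After op 4 (delete): buf='RBSEUQH' cursor=7
After op 5 (delete): buf='RBSEUQH' cursor=7
After op 6 (delete): buf='RBSEUQH' cursor=7
After op 7 (end): buf='RBSEUQH' cursor=7
After op 8 (undo): buf='RBSEUQHZ' cursor=8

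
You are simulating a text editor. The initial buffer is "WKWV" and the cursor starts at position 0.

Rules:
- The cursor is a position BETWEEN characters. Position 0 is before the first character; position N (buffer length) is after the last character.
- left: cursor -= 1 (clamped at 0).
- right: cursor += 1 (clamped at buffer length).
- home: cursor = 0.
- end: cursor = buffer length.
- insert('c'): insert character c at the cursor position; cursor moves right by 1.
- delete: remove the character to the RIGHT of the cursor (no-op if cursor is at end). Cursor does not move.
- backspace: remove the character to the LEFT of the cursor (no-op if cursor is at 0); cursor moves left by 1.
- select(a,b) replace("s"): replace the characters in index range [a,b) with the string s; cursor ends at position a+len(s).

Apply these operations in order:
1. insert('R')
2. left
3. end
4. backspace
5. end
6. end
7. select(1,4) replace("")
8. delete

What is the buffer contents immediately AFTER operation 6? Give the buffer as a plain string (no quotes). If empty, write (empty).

After op 1 (insert('R')): buf='RWKWV' cursor=1
After op 2 (left): buf='RWKWV' cursor=0
After op 3 (end): buf='RWKWV' cursor=5
After op 4 (backspace): buf='RWKW' cursor=4
After op 5 (end): buf='RWKW' cursor=4
After op 6 (end): buf='RWKW' cursor=4

Answer: RWKW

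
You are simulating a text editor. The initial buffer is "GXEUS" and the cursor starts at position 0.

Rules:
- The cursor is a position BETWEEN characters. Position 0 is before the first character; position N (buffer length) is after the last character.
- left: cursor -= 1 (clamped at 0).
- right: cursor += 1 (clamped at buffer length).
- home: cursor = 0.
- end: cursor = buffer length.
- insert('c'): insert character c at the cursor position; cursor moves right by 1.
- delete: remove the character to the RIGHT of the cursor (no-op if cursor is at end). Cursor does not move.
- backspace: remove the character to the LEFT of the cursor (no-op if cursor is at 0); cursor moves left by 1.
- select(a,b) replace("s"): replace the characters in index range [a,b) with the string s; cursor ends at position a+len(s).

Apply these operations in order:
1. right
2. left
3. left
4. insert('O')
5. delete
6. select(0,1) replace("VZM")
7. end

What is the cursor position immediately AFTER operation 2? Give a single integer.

Answer: 0

Derivation:
After op 1 (right): buf='GXEUS' cursor=1
After op 2 (left): buf='GXEUS' cursor=0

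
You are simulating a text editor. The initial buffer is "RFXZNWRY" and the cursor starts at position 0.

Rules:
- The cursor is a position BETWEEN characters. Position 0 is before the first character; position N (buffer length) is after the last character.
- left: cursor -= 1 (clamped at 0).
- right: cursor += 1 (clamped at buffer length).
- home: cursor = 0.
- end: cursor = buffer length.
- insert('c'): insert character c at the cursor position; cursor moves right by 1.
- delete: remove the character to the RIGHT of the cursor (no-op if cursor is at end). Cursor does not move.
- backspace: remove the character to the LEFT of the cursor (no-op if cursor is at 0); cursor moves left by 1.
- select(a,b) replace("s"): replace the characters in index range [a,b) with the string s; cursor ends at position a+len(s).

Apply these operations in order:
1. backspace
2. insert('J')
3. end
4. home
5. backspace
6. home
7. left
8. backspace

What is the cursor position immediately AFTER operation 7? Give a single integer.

After op 1 (backspace): buf='RFXZNWRY' cursor=0
After op 2 (insert('J')): buf='JRFXZNWRY' cursor=1
After op 3 (end): buf='JRFXZNWRY' cursor=9
After op 4 (home): buf='JRFXZNWRY' cursor=0
After op 5 (backspace): buf='JRFXZNWRY' cursor=0
After op 6 (home): buf='JRFXZNWRY' cursor=0
After op 7 (left): buf='JRFXZNWRY' cursor=0

Answer: 0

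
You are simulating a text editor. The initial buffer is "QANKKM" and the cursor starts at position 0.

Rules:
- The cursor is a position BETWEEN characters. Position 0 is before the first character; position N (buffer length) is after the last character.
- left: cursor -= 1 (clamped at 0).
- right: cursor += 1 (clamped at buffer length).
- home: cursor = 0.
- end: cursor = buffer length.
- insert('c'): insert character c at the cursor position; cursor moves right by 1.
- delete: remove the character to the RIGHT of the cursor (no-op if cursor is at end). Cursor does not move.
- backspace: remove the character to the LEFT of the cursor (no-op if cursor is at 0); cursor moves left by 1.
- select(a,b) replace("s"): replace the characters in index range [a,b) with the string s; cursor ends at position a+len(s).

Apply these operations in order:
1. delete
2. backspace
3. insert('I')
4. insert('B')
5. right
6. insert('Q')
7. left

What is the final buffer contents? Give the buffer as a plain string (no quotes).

After op 1 (delete): buf='ANKKM' cursor=0
After op 2 (backspace): buf='ANKKM' cursor=0
After op 3 (insert('I')): buf='IANKKM' cursor=1
After op 4 (insert('B')): buf='IBANKKM' cursor=2
After op 5 (right): buf='IBANKKM' cursor=3
After op 6 (insert('Q')): buf='IBAQNKKM' cursor=4
After op 7 (left): buf='IBAQNKKM' cursor=3

Answer: IBAQNKKM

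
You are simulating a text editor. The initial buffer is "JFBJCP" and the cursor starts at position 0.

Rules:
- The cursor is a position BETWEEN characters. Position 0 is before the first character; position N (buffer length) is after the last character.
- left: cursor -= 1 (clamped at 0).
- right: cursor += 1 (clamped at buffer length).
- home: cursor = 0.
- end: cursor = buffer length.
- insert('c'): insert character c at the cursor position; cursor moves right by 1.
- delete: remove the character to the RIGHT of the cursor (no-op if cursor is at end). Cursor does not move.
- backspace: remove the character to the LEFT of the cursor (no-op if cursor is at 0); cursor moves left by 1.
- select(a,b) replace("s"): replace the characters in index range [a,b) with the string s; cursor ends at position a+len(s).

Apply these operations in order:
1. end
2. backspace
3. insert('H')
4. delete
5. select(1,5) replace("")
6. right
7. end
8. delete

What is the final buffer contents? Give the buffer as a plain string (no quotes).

Answer: JH

Derivation:
After op 1 (end): buf='JFBJCP' cursor=6
After op 2 (backspace): buf='JFBJC' cursor=5
After op 3 (insert('H')): buf='JFBJCH' cursor=6
After op 4 (delete): buf='JFBJCH' cursor=6
After op 5 (select(1,5) replace("")): buf='JH' cursor=1
After op 6 (right): buf='JH' cursor=2
After op 7 (end): buf='JH' cursor=2
After op 8 (delete): buf='JH' cursor=2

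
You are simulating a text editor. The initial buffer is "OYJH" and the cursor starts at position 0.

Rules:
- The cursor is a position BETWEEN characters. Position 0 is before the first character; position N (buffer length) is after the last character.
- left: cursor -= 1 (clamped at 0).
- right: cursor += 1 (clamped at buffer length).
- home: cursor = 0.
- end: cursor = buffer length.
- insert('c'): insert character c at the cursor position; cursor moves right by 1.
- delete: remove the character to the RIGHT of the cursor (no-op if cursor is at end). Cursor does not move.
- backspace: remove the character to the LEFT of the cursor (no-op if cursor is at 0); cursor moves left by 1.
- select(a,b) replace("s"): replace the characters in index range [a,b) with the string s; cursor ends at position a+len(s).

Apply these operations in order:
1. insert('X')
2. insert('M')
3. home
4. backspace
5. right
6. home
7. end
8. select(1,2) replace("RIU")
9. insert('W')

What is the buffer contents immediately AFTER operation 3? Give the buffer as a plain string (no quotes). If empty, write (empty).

Answer: XMOYJH

Derivation:
After op 1 (insert('X')): buf='XOYJH' cursor=1
After op 2 (insert('M')): buf='XMOYJH' cursor=2
After op 3 (home): buf='XMOYJH' cursor=0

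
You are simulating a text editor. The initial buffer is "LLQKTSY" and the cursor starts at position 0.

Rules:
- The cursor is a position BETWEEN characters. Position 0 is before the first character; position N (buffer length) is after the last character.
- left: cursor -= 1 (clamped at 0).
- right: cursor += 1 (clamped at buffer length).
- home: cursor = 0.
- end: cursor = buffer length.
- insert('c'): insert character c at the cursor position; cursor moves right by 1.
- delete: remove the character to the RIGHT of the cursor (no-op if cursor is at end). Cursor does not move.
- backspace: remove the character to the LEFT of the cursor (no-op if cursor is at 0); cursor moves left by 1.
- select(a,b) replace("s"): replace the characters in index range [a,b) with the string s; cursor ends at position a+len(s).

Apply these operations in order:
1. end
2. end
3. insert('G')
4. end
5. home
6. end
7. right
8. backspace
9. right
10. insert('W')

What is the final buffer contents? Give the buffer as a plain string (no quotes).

After op 1 (end): buf='LLQKTSY' cursor=7
After op 2 (end): buf='LLQKTSY' cursor=7
After op 3 (insert('G')): buf='LLQKTSYG' cursor=8
After op 4 (end): buf='LLQKTSYG' cursor=8
After op 5 (home): buf='LLQKTSYG' cursor=0
After op 6 (end): buf='LLQKTSYG' cursor=8
After op 7 (right): buf='LLQKTSYG' cursor=8
After op 8 (backspace): buf='LLQKTSY' cursor=7
After op 9 (right): buf='LLQKTSY' cursor=7
After op 10 (insert('W')): buf='LLQKTSYW' cursor=8

Answer: LLQKTSYW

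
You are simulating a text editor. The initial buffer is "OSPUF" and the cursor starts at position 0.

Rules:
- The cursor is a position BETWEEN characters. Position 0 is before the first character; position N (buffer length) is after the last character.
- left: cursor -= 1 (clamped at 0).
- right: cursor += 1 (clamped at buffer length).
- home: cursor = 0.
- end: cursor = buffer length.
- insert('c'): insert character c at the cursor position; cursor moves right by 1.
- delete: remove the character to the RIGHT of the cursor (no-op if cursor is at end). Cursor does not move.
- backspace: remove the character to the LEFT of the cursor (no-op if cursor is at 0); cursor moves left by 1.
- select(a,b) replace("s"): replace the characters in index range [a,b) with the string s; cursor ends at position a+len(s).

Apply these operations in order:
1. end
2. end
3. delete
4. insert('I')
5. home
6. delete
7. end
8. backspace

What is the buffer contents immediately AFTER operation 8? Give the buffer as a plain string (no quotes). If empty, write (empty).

Answer: SPUF

Derivation:
After op 1 (end): buf='OSPUF' cursor=5
After op 2 (end): buf='OSPUF' cursor=5
After op 3 (delete): buf='OSPUF' cursor=5
After op 4 (insert('I')): buf='OSPUFI' cursor=6
After op 5 (home): buf='OSPUFI' cursor=0
After op 6 (delete): buf='SPUFI' cursor=0
After op 7 (end): buf='SPUFI' cursor=5
After op 8 (backspace): buf='SPUF' cursor=4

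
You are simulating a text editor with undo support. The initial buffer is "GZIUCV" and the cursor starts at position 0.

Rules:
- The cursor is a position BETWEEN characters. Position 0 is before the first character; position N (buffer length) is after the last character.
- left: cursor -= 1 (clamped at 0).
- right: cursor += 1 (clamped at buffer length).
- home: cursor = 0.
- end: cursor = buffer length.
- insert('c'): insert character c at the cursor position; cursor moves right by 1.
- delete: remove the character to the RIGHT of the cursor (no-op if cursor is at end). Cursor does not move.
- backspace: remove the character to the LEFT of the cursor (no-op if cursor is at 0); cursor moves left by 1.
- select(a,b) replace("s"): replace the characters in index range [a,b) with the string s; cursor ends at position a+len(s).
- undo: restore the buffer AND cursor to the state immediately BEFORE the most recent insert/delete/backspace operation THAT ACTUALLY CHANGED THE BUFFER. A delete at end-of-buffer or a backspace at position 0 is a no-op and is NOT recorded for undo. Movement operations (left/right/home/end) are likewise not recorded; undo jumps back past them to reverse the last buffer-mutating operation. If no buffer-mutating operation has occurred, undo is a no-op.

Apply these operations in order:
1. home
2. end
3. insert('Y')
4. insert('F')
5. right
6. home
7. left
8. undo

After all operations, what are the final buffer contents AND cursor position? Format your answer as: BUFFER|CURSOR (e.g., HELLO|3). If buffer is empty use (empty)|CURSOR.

After op 1 (home): buf='GZIUCV' cursor=0
After op 2 (end): buf='GZIUCV' cursor=6
After op 3 (insert('Y')): buf='GZIUCVY' cursor=7
After op 4 (insert('F')): buf='GZIUCVYF' cursor=8
After op 5 (right): buf='GZIUCVYF' cursor=8
After op 6 (home): buf='GZIUCVYF' cursor=0
After op 7 (left): buf='GZIUCVYF' cursor=0
After op 8 (undo): buf='GZIUCVY' cursor=7

Answer: GZIUCVY|7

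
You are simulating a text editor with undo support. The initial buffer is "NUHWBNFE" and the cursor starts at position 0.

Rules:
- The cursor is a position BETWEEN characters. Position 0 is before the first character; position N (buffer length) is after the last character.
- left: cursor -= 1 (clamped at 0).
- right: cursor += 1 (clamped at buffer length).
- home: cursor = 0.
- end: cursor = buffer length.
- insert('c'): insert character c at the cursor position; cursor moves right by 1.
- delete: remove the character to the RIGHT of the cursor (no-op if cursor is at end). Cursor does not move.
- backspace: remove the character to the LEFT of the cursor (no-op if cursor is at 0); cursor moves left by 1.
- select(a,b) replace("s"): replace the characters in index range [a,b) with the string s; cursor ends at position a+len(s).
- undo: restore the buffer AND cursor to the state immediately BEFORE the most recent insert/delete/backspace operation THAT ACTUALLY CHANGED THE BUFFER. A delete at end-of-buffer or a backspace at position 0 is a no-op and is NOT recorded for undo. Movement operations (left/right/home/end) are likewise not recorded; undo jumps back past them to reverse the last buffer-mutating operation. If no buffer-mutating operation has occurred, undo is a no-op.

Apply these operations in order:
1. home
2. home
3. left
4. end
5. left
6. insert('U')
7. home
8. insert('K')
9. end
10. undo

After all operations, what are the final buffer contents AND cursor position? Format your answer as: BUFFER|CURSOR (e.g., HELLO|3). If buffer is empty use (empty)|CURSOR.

Answer: NUHWBNFUE|0

Derivation:
After op 1 (home): buf='NUHWBNFE' cursor=0
After op 2 (home): buf='NUHWBNFE' cursor=0
After op 3 (left): buf='NUHWBNFE' cursor=0
After op 4 (end): buf='NUHWBNFE' cursor=8
After op 5 (left): buf='NUHWBNFE' cursor=7
After op 6 (insert('U')): buf='NUHWBNFUE' cursor=8
After op 7 (home): buf='NUHWBNFUE' cursor=0
After op 8 (insert('K')): buf='KNUHWBNFUE' cursor=1
After op 9 (end): buf='KNUHWBNFUE' cursor=10
After op 10 (undo): buf='NUHWBNFUE' cursor=0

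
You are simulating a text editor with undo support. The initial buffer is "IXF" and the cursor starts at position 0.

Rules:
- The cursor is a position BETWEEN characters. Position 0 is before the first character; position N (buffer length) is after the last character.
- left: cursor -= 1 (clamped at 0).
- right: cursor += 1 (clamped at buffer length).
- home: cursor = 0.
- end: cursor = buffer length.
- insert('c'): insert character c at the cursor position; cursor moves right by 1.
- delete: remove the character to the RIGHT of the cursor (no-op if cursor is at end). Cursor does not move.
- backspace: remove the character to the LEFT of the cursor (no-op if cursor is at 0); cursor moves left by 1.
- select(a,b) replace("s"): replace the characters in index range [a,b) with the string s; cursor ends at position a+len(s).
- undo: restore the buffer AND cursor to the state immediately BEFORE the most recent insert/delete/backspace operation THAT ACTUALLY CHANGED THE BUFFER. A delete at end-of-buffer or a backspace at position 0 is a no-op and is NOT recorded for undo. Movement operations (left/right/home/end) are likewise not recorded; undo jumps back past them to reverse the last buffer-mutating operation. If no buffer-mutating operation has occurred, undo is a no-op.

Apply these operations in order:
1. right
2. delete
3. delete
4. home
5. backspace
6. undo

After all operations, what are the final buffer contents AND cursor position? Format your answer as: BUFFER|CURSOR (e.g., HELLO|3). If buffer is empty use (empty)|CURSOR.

Answer: IF|1

Derivation:
After op 1 (right): buf='IXF' cursor=1
After op 2 (delete): buf='IF' cursor=1
After op 3 (delete): buf='I' cursor=1
After op 4 (home): buf='I' cursor=0
After op 5 (backspace): buf='I' cursor=0
After op 6 (undo): buf='IF' cursor=1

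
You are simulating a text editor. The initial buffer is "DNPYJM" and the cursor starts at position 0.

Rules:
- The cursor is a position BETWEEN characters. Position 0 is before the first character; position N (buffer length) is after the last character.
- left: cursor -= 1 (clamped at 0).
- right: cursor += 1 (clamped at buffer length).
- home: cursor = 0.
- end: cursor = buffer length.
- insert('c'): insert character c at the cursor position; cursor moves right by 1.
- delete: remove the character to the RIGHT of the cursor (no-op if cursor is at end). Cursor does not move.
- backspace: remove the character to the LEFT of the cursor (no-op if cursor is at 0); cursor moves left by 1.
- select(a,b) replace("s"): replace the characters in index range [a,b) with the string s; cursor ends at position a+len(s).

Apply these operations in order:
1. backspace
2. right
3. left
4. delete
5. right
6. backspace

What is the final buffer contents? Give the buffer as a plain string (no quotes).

Answer: PYJM

Derivation:
After op 1 (backspace): buf='DNPYJM' cursor=0
After op 2 (right): buf='DNPYJM' cursor=1
After op 3 (left): buf='DNPYJM' cursor=0
After op 4 (delete): buf='NPYJM' cursor=0
After op 5 (right): buf='NPYJM' cursor=1
After op 6 (backspace): buf='PYJM' cursor=0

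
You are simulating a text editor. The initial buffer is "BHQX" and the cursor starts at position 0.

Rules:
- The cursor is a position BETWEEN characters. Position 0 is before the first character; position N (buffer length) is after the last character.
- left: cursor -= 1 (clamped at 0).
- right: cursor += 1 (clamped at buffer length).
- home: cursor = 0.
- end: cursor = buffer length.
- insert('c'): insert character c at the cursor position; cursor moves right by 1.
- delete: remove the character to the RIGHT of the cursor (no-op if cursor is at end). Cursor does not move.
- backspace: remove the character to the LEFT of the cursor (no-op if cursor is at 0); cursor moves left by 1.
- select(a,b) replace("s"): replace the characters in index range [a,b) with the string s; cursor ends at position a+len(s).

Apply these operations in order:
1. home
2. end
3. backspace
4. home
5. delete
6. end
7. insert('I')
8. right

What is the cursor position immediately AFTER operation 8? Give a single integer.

Answer: 3

Derivation:
After op 1 (home): buf='BHQX' cursor=0
After op 2 (end): buf='BHQX' cursor=4
After op 3 (backspace): buf='BHQ' cursor=3
After op 4 (home): buf='BHQ' cursor=0
After op 5 (delete): buf='HQ' cursor=0
After op 6 (end): buf='HQ' cursor=2
After op 7 (insert('I')): buf='HQI' cursor=3
After op 8 (right): buf='HQI' cursor=3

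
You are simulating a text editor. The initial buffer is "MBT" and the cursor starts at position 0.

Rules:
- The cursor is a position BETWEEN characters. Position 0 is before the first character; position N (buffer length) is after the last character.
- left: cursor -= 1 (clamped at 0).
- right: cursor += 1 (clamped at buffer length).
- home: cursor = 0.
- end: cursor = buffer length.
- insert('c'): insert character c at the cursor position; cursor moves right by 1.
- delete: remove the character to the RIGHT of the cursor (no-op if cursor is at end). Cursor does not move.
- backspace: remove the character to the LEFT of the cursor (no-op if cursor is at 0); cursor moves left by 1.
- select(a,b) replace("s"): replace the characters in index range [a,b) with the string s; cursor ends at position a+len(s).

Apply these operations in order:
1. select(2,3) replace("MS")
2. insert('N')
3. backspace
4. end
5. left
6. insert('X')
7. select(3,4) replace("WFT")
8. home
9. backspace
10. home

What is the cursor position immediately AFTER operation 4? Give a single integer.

Answer: 4

Derivation:
After op 1 (select(2,3) replace("MS")): buf='MBMS' cursor=4
After op 2 (insert('N')): buf='MBMSN' cursor=5
After op 3 (backspace): buf='MBMS' cursor=4
After op 4 (end): buf='MBMS' cursor=4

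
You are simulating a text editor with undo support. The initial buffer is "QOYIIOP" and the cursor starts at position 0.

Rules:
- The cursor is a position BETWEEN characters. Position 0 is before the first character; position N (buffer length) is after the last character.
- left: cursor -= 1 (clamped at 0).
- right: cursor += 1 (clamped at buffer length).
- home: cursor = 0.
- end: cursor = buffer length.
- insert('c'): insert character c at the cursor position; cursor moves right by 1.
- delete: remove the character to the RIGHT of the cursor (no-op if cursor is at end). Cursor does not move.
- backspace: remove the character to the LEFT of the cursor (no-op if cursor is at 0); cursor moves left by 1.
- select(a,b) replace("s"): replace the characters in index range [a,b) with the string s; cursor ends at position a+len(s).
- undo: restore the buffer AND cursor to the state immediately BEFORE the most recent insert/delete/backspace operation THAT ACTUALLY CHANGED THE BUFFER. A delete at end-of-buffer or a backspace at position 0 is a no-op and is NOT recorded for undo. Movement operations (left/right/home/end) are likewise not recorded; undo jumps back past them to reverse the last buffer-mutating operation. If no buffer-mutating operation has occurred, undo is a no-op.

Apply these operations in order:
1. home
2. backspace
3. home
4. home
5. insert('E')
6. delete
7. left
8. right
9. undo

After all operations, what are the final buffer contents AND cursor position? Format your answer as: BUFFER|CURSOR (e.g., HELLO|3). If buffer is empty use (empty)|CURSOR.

After op 1 (home): buf='QOYIIOP' cursor=0
After op 2 (backspace): buf='QOYIIOP' cursor=0
After op 3 (home): buf='QOYIIOP' cursor=0
After op 4 (home): buf='QOYIIOP' cursor=0
After op 5 (insert('E')): buf='EQOYIIOP' cursor=1
After op 6 (delete): buf='EOYIIOP' cursor=1
After op 7 (left): buf='EOYIIOP' cursor=0
After op 8 (right): buf='EOYIIOP' cursor=1
After op 9 (undo): buf='EQOYIIOP' cursor=1

Answer: EQOYIIOP|1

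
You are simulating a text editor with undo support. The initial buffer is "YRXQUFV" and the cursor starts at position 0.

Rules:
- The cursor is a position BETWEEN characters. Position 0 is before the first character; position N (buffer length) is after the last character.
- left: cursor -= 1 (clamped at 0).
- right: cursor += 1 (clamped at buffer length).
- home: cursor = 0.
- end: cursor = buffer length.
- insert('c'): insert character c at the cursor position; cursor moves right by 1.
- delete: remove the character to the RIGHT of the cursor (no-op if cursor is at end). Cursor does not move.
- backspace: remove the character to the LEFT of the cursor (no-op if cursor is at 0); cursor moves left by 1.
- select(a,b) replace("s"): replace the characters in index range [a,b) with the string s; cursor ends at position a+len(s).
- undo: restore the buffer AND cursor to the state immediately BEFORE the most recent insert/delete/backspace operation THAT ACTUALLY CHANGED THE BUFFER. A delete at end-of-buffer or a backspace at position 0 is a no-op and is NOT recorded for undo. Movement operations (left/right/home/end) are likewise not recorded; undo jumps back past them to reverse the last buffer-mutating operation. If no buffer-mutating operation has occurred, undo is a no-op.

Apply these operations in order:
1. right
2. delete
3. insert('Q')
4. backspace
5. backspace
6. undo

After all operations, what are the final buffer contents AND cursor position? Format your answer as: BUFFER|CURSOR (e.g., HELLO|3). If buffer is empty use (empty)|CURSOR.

Answer: YXQUFV|1

Derivation:
After op 1 (right): buf='YRXQUFV' cursor=1
After op 2 (delete): buf='YXQUFV' cursor=1
After op 3 (insert('Q')): buf='YQXQUFV' cursor=2
After op 4 (backspace): buf='YXQUFV' cursor=1
After op 5 (backspace): buf='XQUFV' cursor=0
After op 6 (undo): buf='YXQUFV' cursor=1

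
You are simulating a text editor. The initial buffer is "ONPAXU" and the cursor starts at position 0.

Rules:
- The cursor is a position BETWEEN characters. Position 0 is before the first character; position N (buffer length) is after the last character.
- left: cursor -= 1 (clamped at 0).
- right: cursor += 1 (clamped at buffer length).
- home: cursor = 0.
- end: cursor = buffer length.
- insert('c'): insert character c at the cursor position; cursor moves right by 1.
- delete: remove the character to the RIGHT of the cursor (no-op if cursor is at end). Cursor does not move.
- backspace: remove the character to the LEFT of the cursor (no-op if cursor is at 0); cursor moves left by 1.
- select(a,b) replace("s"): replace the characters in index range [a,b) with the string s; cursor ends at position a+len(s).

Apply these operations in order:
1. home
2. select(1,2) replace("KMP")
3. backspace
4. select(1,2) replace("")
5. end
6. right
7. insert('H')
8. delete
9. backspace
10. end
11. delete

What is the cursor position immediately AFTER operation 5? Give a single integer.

Answer: 6

Derivation:
After op 1 (home): buf='ONPAXU' cursor=0
After op 2 (select(1,2) replace("KMP")): buf='OKMPPAXU' cursor=4
After op 3 (backspace): buf='OKMPAXU' cursor=3
After op 4 (select(1,2) replace("")): buf='OMPAXU' cursor=1
After op 5 (end): buf='OMPAXU' cursor=6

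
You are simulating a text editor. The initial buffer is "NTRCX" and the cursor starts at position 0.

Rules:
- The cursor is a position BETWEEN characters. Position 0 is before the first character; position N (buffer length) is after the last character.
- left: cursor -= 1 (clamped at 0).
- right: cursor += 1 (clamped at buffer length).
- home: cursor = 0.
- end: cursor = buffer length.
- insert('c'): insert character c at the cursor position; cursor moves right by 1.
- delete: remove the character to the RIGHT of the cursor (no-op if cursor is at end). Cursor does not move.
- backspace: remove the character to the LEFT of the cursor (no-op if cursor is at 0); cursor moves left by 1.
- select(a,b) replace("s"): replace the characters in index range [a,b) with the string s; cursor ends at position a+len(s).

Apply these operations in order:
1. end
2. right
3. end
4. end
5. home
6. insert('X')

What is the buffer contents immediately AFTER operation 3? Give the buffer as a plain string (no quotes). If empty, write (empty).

After op 1 (end): buf='NTRCX' cursor=5
After op 2 (right): buf='NTRCX' cursor=5
After op 3 (end): buf='NTRCX' cursor=5

Answer: NTRCX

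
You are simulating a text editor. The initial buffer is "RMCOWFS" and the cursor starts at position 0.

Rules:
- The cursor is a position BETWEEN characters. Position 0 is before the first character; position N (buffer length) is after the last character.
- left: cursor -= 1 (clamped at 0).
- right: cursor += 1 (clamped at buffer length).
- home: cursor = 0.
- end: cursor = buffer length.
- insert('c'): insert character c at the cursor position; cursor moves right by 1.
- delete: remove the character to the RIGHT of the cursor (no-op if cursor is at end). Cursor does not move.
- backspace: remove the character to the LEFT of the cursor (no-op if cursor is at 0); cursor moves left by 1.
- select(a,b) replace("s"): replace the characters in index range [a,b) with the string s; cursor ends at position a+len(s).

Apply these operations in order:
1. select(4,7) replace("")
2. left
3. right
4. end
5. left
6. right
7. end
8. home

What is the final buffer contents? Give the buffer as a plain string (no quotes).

Answer: RMCO

Derivation:
After op 1 (select(4,7) replace("")): buf='RMCO' cursor=4
After op 2 (left): buf='RMCO' cursor=3
After op 3 (right): buf='RMCO' cursor=4
After op 4 (end): buf='RMCO' cursor=4
After op 5 (left): buf='RMCO' cursor=3
After op 6 (right): buf='RMCO' cursor=4
After op 7 (end): buf='RMCO' cursor=4
After op 8 (home): buf='RMCO' cursor=0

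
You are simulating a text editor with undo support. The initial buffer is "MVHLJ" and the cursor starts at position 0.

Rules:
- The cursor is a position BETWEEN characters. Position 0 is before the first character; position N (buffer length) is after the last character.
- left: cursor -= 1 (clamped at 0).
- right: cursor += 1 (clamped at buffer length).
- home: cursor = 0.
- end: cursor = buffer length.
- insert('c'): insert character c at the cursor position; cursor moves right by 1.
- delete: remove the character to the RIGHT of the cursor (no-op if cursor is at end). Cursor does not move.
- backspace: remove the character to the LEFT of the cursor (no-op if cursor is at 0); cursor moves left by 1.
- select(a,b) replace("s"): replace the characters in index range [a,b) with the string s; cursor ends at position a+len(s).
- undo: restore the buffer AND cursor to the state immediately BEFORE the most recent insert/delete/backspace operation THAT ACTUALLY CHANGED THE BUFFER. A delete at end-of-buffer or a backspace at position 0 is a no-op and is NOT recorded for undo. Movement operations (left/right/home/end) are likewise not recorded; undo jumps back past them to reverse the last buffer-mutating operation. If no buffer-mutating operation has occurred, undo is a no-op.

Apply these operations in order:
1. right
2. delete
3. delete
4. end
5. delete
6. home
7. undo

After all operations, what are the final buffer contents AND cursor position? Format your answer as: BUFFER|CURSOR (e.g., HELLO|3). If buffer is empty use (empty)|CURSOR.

After op 1 (right): buf='MVHLJ' cursor=1
After op 2 (delete): buf='MHLJ' cursor=1
After op 3 (delete): buf='MLJ' cursor=1
After op 4 (end): buf='MLJ' cursor=3
After op 5 (delete): buf='MLJ' cursor=3
After op 6 (home): buf='MLJ' cursor=0
After op 7 (undo): buf='MHLJ' cursor=1

Answer: MHLJ|1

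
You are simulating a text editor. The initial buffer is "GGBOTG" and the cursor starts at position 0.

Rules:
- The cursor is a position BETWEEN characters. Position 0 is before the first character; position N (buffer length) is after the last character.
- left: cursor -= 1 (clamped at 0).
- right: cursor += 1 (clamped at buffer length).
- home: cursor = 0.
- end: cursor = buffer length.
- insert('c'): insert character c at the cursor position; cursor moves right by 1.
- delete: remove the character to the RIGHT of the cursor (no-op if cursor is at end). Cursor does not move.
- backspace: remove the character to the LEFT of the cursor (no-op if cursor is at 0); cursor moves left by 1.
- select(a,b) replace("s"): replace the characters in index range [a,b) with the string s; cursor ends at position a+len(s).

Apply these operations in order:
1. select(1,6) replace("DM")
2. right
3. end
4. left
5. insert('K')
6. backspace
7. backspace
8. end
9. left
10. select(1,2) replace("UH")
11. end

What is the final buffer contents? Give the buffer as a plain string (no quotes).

After op 1 (select(1,6) replace("DM")): buf='GDM' cursor=3
After op 2 (right): buf='GDM' cursor=3
After op 3 (end): buf='GDM' cursor=3
After op 4 (left): buf='GDM' cursor=2
After op 5 (insert('K')): buf='GDKM' cursor=3
After op 6 (backspace): buf='GDM' cursor=2
After op 7 (backspace): buf='GM' cursor=1
After op 8 (end): buf='GM' cursor=2
After op 9 (left): buf='GM' cursor=1
After op 10 (select(1,2) replace("UH")): buf='GUH' cursor=3
After op 11 (end): buf='GUH' cursor=3

Answer: GUH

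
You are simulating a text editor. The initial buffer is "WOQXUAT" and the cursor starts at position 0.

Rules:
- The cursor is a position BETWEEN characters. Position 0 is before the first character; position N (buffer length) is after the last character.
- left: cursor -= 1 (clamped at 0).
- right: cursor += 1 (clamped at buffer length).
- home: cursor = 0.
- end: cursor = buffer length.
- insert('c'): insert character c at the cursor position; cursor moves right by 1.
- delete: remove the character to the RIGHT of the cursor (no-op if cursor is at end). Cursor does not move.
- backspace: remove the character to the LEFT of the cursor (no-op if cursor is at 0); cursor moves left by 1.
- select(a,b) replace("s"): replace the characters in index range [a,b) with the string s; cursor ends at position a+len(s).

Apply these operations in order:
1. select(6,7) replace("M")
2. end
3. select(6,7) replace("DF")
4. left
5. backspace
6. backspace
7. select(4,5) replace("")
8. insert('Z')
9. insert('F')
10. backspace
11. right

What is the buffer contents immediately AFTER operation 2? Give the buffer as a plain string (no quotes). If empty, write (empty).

Answer: WOQXUAM

Derivation:
After op 1 (select(6,7) replace("M")): buf='WOQXUAM' cursor=7
After op 2 (end): buf='WOQXUAM' cursor=7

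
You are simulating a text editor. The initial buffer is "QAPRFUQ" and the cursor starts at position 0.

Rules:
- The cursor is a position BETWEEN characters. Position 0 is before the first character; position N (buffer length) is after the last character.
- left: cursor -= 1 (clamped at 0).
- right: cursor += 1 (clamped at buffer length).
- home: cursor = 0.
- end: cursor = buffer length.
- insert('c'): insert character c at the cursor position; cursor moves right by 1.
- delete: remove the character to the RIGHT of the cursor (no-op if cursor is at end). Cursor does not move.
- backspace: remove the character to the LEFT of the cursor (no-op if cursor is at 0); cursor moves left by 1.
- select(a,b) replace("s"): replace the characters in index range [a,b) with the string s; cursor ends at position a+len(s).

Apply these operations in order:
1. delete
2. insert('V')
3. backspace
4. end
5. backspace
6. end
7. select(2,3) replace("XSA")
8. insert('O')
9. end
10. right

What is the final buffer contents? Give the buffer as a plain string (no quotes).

Answer: APXSAOFU

Derivation:
After op 1 (delete): buf='APRFUQ' cursor=0
After op 2 (insert('V')): buf='VAPRFUQ' cursor=1
After op 3 (backspace): buf='APRFUQ' cursor=0
After op 4 (end): buf='APRFUQ' cursor=6
After op 5 (backspace): buf='APRFU' cursor=5
After op 6 (end): buf='APRFU' cursor=5
After op 7 (select(2,3) replace("XSA")): buf='APXSAFU' cursor=5
After op 8 (insert('O')): buf='APXSAOFU' cursor=6
After op 9 (end): buf='APXSAOFU' cursor=8
After op 10 (right): buf='APXSAOFU' cursor=8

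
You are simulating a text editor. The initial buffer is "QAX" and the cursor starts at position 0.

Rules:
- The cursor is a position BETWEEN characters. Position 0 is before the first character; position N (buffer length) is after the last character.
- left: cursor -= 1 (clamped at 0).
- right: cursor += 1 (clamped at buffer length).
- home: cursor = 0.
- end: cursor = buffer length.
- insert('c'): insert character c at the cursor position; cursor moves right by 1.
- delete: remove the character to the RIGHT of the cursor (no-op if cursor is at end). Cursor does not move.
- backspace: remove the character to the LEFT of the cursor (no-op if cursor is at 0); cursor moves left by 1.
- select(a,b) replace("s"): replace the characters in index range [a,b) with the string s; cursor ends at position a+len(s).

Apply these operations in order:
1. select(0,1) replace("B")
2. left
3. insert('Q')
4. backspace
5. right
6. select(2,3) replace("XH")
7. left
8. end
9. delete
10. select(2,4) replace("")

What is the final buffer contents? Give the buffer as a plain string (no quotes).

After op 1 (select(0,1) replace("B")): buf='BAX' cursor=1
After op 2 (left): buf='BAX' cursor=0
After op 3 (insert('Q')): buf='QBAX' cursor=1
After op 4 (backspace): buf='BAX' cursor=0
After op 5 (right): buf='BAX' cursor=1
After op 6 (select(2,3) replace("XH")): buf='BAXH' cursor=4
After op 7 (left): buf='BAXH' cursor=3
After op 8 (end): buf='BAXH' cursor=4
After op 9 (delete): buf='BAXH' cursor=4
After op 10 (select(2,4) replace("")): buf='BA' cursor=2

Answer: BA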